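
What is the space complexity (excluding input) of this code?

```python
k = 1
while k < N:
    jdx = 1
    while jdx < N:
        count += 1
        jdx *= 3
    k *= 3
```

Space complexity: O(1).
Only a constant amount of auxiliary storage is used; nothing grows with n.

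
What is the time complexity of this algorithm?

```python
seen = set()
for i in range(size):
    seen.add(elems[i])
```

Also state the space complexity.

Time complexity: O(n).
Space complexity: O(n).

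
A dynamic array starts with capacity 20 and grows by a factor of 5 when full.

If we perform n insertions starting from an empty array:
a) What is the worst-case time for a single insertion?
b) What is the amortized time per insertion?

(a) Worst-case single insertion: O(n) -- when the array is full at capacity c, the resize copies all c elements, and c can be Theta(n).
(b) Resizes happen at sizes 20, 100, 500, ... Total copy cost for n insertions: 20 + 100 + ... = O(n) (geometric series with ratio 1/5). Amortized cost per insertion: O(n)/n = O(1).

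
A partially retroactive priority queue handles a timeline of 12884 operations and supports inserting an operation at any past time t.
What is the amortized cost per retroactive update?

Partially retroactive priority queues (Demaine-Iacono-Langerman) allow updates at past times with queries only at the present. With a balanced BST over the m = 12884 timeline events tracking bridges, each retroactive insert or delete is O(log m) amortized.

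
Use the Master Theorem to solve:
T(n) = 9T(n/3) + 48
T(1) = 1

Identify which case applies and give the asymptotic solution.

a=9, b=3, f(n)=48.
log_3(9) = 2 > 0.
Since f(n) = O(n^0) is polynomially smaller than n^2, Case 1 applies.
T(n) = Theta(n^2).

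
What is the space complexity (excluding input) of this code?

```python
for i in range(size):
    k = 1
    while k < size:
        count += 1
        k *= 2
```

Space complexity: O(1).
Only a constant amount of auxiliary storage is used; nothing grows with n.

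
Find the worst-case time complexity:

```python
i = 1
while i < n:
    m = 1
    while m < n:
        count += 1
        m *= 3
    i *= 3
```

Time complexity: O(log^2 n).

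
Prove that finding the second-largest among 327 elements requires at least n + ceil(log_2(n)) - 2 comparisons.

Lower bound (adversary): identifying the maximum requires 327-1 comparisons (each eliminates one candidate). Assign weight 1 to each element; on each comparison the adversary lets the heavier side win and gives it the loser's weight. The max ends with weight 327, but each comparison it wins at most doubles its weight, so the max must win >= ceil(log_2(327)) = 9 comparisons. The second-largest is one of those 9 direct losers to the max, and identifying which one is largest needs >= 9-1 further comparisons. Total >= 327-1 + 9-1 = 334.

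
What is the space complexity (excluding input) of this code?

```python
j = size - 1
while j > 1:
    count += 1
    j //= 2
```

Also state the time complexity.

Space complexity: O(1).
Only a constant amount of auxiliary storage is used; nothing grows with n.
Time complexity: O(log n).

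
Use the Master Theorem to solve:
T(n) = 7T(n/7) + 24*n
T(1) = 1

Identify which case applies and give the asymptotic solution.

a=7, b=7, f(n)=24*n.
log_7(7) = 1, so n^(log_b(a)) = n.
f(n) = Theta(n), so Case 2 applies.
T(n) = Theta(n log n).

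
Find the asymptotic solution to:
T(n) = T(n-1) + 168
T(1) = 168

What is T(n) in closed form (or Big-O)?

Unrolling: T(n) = T(n-1) + 168 = T(n-2) + 2*168 = ... = T(1) + (n-1)*168 = 168 + (n-1)*168 = 168n.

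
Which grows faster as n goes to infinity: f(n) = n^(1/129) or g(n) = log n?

f(n) = n^(1/129) grows faster: any positive power of n dominates log n.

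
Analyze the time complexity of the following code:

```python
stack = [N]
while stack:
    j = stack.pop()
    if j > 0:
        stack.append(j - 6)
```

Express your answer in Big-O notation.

Time complexity: O(n).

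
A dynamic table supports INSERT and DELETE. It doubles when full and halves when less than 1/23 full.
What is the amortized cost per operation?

Using potential function Phi = |2*num_items - table_size| when load > 1/2, and Phi = table_size/2 - num_items otherwise. The gap of 1/23 vs 1/2 for shrinking prevents thrashing. Both insert and delete have O(1) amortized cost.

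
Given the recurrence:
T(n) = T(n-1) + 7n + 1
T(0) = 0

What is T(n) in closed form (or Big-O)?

Dominant term in sum is 7*sum(i, i=1..n) = 7*n*(n+1)/2 = O(n^2).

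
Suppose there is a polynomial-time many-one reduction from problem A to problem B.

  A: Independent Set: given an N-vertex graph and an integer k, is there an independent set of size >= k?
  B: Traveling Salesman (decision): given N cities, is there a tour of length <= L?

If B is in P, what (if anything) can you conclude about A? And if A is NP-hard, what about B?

A poly-time reduction A <=_p B means any A-instance can be transformed to a B-instance in poly time.
If B is in P: compose the reduction with B's poly-time algorithm to solve A in poly time, so A is in P.
If A is NP-hard: every NP problem reduces to A, which reduces to B; composing reductions, every NP problem reduces to B, so B is NP-hard.
(Here in fact A is NP-complete and B is NP-complete.)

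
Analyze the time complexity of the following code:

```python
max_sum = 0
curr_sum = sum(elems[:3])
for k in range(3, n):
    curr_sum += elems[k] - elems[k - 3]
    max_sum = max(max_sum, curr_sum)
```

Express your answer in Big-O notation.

Time complexity: O(n).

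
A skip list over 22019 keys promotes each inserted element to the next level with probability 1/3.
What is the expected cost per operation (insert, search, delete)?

Expected number of levels is O(log_3(22019)) = O(log n). A search visits O(1) expected nodes per level over O(log n) levels. Insert/delete are a search plus O(1) pointer updates per level. Expected O(log n) per operation.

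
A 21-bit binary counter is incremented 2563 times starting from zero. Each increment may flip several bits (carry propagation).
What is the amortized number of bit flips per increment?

Bit i flips on every 2^i-th increment, so over 2563 increments bit i flips floor(2563/2^i) times. Summing over i: total flips < 2 * 2563. Amortized: < 2 = O(1) per increment.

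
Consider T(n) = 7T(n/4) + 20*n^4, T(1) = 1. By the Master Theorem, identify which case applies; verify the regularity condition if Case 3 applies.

a=7, b=4, f(n)=20*n^4.
log_4(7) = 1.404 < 4.
f(n) = Omega(n^(1.404+epsilon)) for some epsilon > 0, so Case 3 is the candidate.
Regularity: a*f(n/b) = 7*20*(n/4)^4 = (7/256)*20*n^4 <= c*f(n) with c = 7/256 < 1. Satisfied.
Case 3: T(n) = Theta(n^4).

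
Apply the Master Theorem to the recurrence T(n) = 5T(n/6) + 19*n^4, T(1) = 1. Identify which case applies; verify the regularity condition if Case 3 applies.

a=5, b=6, f(n)=19*n^4.
log_6(5) = 0.8982 < 4.
f(n) = Omega(n^(0.8982+epsilon)) for some epsilon > 0, so Case 3 is the candidate.
Regularity: a*f(n/b) = 5*19*(n/6)^4 = (5/1296)*19*n^4 <= c*f(n) with c = 5/1296 < 1. Satisfied.
Case 3: T(n) = Theta(n^4).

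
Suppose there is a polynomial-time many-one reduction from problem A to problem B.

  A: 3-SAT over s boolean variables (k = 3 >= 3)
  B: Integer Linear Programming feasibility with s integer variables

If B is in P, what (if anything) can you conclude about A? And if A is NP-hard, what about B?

A poly-time reduction A <=_p B means any A-instance can be transformed to a B-instance in poly time.
If B is in P: compose the reduction with B's poly-time algorithm to solve A in poly time, so A is in P.
If A is NP-hard: every NP problem reduces to A, which reduces to B; composing reductions, every NP problem reduces to B, so B is NP-hard.
(Here in fact A is NP-complete and B is NP-complete.)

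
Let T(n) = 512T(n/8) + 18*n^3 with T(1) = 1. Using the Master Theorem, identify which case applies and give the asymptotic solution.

a=512, b=8, f(n)=18*n^3.
log_8(512) = 3, so n^(log_b(a)) = n^3.
f(n) = Theta(n^3), so Case 2 applies.
T(n) = Theta(n^3 log n).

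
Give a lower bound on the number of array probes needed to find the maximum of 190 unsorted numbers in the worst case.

Adversary: any unprobed cell could hold a value larger than everything seen so far. If fewer than 190 cells are probed, the adversary places the max in an unprobed cell. So all 190 cells must be examined; together with 190-1 comparisons this is tight.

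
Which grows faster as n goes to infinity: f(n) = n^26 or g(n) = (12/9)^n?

g(n) = (12/9)^n grows faster: (12/9)^n is exponential with base 12/9 > 1, dominating every polynomial.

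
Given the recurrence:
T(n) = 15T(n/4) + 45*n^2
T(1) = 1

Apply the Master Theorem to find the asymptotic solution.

a=15, b=4, f(n)=45*n^2. log_4(15) = 1.953 < 2. Case 3: T(n) = O(n^2).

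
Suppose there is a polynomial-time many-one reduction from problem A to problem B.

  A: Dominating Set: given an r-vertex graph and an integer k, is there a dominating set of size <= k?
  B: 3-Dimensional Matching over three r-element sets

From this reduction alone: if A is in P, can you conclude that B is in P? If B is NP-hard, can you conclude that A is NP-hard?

A poly-time reduction A <=_p B transfers tractability DOWN (B easy => A easy) and hardness UP (A hard => B hard), not the reverse.
From A in P, the reduction alone does NOT give B in P: any problem in P trivially reduces to SAT, yet SAT is not known to be in P.
From B NP-hard, the reduction alone does NOT give A NP-hard: again, easy problems reduce to hard ones.
(Here in fact A is NP-complete and B is NP-complete.)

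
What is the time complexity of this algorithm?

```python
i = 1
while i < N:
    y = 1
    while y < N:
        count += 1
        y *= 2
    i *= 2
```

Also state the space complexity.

Time complexity: O(log^2 n).
Space complexity: O(1).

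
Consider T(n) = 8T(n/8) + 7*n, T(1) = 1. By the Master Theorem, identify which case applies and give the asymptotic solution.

a=8, b=8, f(n)=7*n.
log_8(8) = 1, so n^(log_b(a)) = n.
f(n) = Theta(n), so Case 2 applies.
T(n) = Theta(n log n).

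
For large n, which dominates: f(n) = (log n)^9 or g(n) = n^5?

g(n) = n^5 grows faster: any positive polynomial dominates any polylog.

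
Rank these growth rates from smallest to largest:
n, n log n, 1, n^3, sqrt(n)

Ordered by growth rate: 1 < sqrt(n) < n < n log n < n^3.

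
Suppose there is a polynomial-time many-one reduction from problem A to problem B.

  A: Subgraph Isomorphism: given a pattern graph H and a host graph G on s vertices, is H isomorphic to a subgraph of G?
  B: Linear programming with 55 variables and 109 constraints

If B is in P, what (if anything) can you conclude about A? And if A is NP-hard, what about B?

A poly-time reduction A <=_p B means any A-instance can be transformed to a B-instance in poly time.
If B is in P: compose the reduction with B's poly-time algorithm to solve A in poly time, so A is in P.
If A is NP-hard: every NP problem reduces to A, which reduces to B; composing reductions, every NP problem reduces to B, so B is NP-hard.
(Here in fact A is NP-complete and B is in P, so no such reduction is known -- its existence would imply P = NP; the analysis concerns only what the assumed reduction would or would not let you conclude.)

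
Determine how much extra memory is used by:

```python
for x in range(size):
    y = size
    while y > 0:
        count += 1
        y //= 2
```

Space complexity: O(1).
Only a constant amount of auxiliary storage is used; nothing grows with n.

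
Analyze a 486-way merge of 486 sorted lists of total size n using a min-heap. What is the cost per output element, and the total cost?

Maintain a min-heap of size 486 holding the current head of each list. Each output step does one extract-min (O(log 486)) and one insert of that list's next element (O(log 486)). Each of the n elements passes through the heap exactly once, so the total cost is O(n log 486), i.e. O(log 486) per output element.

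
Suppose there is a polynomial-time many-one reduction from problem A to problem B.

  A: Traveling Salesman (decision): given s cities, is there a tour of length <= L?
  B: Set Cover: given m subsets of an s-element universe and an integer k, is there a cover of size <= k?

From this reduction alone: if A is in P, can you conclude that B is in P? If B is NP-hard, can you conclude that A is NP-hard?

A poly-time reduction A <=_p B transfers tractability DOWN (B easy => A easy) and hardness UP (A hard => B hard), not the reverse.
From A in P, the reduction alone does NOT give B in P: any problem in P trivially reduces to SAT, yet SAT is not known to be in P.
From B NP-hard, the reduction alone does NOT give A NP-hard: again, easy problems reduce to hard ones.
(Here in fact A is NP-complete and B is NP-complete.)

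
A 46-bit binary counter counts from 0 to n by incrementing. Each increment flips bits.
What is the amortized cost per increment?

Bit i flips every 2^i increments. Total flips over n increments: sum_{i=0}^{46} n/2^i < 2n. Amortized cost: 2n/n = O(1).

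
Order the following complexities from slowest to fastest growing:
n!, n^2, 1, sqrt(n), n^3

Ordered by growth rate: 1 < sqrt(n) < n^2 < n^3 < n!.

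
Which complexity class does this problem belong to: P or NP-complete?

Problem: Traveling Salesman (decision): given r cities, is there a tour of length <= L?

This problem is NP-complete: reduces from Hamiltonian Cycle.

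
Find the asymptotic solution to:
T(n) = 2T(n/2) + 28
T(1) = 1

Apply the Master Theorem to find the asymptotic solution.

a=2, b=2, f(n)=28. log_2(2) = 1. Case 1 of Master Theorem: T(n) = O(n^1).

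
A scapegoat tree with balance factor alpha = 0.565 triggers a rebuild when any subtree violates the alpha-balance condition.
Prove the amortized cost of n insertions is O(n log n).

Define potential Phi = c * sum of |size(left(v)) - size(right(v))| over all nodes. An insertion at depth d costs O(d) = O(log n) and increases Phi by O(log n). When a rebuild of subtree of size s occurs, it costs O(s) but reduces Phi by Omega(s). With alpha = 0.565, between rebuilds Omega(s) insertions must occur. Amortized cost per insertion: O(log n).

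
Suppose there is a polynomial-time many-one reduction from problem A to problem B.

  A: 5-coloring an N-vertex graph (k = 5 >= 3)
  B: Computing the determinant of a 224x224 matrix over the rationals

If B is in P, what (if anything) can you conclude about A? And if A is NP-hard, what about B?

A poly-time reduction A <=_p B means any A-instance can be transformed to a B-instance in poly time.
If B is in P: compose the reduction with B's poly-time algorithm to solve A in poly time, so A is in P.
If A is NP-hard: every NP problem reduces to A, which reduces to B; composing reductions, every NP problem reduces to B, so B is NP-hard.
(Here in fact A is NP-complete and B is in P, so no such reduction is known -- its existence would imply P = NP; the analysis concerns only what the assumed reduction would or would not let you conclude.)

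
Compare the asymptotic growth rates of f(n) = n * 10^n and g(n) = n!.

g(n) = n! grows faster: by Stirling n! ~ (n/e)^n sqrt(2*pi*n); (n/e)^n eventually dominates n * 10^n.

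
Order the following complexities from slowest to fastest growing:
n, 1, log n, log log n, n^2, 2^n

Ordered by growth rate: 1 < log log n < log n < n < n^2 < 2^n.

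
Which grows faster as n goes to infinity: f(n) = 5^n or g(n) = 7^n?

g(n) = 7^n grows faster: (7/5)^n -> infinity since 7/5 > 1.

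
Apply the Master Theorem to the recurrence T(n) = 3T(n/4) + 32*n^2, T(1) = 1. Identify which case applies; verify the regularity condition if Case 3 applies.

a=3, b=4, f(n)=32*n^2.
log_4(3) = 0.7925 < 2.
f(n) = Omega(n^(0.7925+epsilon)) for some epsilon > 0, so Case 3 is the candidate.
Regularity: a*f(n/b) = 3*32*(n/4)^2 = (3/16)*32*n^2 <= c*f(n) with c = 3/16 < 1. Satisfied.
Case 3: T(n) = Theta(n^2).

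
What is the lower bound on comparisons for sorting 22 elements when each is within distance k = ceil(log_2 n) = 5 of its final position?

Partition the 22 positions into floor(n/k) blocks of k = 5 consecutive positions; any permutation within a block keeps every element within k of its final position, so there are at least (k!)^(n/k) distinguishable inputs. Lower bound: log_2((k!)^(n/k)) = (n/k) * log_2(k!) = Theta(n log k); with k = ceil(log_2 n), this is Omega(n log log n).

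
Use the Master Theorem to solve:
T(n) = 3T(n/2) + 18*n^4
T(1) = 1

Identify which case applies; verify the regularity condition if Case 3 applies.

a=3, b=2, f(n)=18*n^4.
log_2(3) = 1.585 < 4.
f(n) = Omega(n^(1.585+epsilon)) for some epsilon > 0, so Case 3 is the candidate.
Regularity: a*f(n/b) = 3*18*(n/2)^4 = (3/16)*18*n^4 <= c*f(n) with c = 3/16 < 1. Satisfied.
Case 3: T(n) = Theta(n^4).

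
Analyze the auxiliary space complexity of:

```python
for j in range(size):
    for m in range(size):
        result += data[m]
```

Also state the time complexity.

Space complexity: O(1).
Only a constant amount of auxiliary storage is used; nothing grows with n.
Time complexity: O(n^2).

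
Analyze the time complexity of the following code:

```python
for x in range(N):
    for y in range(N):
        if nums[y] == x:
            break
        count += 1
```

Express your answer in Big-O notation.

Time complexity: O(n^2).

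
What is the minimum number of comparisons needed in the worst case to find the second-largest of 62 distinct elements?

Lower bound: finding the max needs 62-1 comparisons. By the adversary weight-doubling argument, the max must personally win >= ceil(log_2(62)) = 6 comparisons; the 2nd-largest is among those 6 losers, needing 6-1 more comparisons. Total >= 62-1 + 6-1 = 66. A balanced knockout tournament achieves this.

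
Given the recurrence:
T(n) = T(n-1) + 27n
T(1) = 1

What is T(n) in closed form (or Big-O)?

Unrolling: T(n) = 1 + 27*(2 + 3 + ... + n) = 1 + 27*(n(n+1)/2 - 1) = O(n^2).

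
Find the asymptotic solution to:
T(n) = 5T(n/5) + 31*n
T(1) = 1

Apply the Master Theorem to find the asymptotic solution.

a=5, b=5, f(n)=31*n. log_5(5) = 1. Case 2: T(n) = O(n log n).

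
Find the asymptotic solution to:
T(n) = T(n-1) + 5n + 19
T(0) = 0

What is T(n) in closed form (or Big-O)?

Dominant term in sum is 5*sum(i, i=1..n) = 5*n*(n+1)/2 = O(n^2).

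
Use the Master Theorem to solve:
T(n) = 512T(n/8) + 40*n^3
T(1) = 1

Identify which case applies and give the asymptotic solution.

a=512, b=8, f(n)=40*n^3.
log_8(512) = 3, so n^(log_b(a)) = n^3.
f(n) = Theta(n^3), so Case 2 applies.
T(n) = Theta(n^3 log n).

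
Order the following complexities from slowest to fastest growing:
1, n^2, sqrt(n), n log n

Ordered by growth rate: 1 < sqrt(n) < n log n < n^2.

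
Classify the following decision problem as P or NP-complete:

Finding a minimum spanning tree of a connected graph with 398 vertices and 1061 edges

This problem is in P: Kruskal's / Prim's algorithms run in polynomial time.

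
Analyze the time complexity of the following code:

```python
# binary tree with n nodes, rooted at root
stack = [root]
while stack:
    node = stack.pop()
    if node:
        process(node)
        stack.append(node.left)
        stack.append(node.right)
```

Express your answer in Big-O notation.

Time complexity: O(n).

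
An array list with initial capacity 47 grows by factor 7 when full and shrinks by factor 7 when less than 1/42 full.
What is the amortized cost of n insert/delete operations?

Using potential function Phi = |7*size - capacity|. Resizing costs are offset by potential release. Amortized O(1) per operation.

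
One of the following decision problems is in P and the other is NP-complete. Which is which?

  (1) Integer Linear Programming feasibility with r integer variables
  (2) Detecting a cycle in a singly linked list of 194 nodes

(1) is NP-complete: ILP feasibility is NP-complete (LP relaxation is in P).
(2) is P: Floyd's tortoise-and-hare runs in O(n) time, O(1) space.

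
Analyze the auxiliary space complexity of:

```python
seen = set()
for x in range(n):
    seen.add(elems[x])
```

Space complexity: O(n).
Auxiliary storage grows linearly with the input size n in the worst case.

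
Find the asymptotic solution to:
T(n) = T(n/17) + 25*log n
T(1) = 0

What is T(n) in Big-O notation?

Each of the log_17(n) levels adds O(log n). T(n) = O(log^2 n).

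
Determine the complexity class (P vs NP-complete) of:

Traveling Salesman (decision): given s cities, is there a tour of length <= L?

This problem is NP-complete: reduces from Hamiltonian Cycle.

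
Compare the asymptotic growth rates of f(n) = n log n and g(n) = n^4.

g(n) = n^4 grows faster: n^4 / (n log n) = n^3/log n -> infinity.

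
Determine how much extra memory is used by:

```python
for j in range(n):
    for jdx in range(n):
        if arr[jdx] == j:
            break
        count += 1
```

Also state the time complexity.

Space complexity: O(1).
Only a constant amount of auxiliary storage is used; nothing grows with n.
Time complexity: O(n^2).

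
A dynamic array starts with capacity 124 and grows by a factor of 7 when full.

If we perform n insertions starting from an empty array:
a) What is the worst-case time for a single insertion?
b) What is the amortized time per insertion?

(a) Worst-case single insertion: O(n) -- when the array is full at capacity c, the resize copies all c elements, and c can be Theta(n).
(b) Resizes happen at sizes 124, 868, 6076, ... Total copy cost for n insertions: 124 + 868 + ... = O(n) (geometric series with ratio 1/7). Amortized cost per insertion: O(n)/n = O(1).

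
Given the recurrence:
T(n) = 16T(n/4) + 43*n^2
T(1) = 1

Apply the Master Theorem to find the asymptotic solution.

a=16, b=4, f(n)=43*n^2. log_4(16) = 2. Case 2: T(n) = O(n^2 log n).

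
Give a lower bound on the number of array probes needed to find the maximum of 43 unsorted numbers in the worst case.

Adversary: any unprobed cell could hold a value larger than everything seen so far. If fewer than 43 cells are probed, the adversary places the max in an unprobed cell. So all 43 cells must be examined; together with 43-1 comparisons this is tight.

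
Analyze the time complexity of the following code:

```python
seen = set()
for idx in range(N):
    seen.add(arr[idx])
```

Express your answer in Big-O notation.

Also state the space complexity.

Time complexity: O(n).
Space complexity: O(n).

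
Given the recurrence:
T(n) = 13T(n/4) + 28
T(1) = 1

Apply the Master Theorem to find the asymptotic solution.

a=13, b=4, f(n)=28. log_4(13) = 1.85. Case 1 of Master Theorem: T(n) = O(n^1.85).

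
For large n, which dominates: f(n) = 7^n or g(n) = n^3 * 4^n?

f(n) = 7^n grows faster: 7^n / (n^3 4^n) = (7/4)^n / n^3 -> infinity since 7/4 > 1.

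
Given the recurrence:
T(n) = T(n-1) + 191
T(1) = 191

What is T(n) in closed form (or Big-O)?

Unrolling: T(n) = T(n-1) + 191 = T(n-2) + 2*191 = ... = T(1) + (n-1)*191 = 191 + (n-1)*191 = 191n.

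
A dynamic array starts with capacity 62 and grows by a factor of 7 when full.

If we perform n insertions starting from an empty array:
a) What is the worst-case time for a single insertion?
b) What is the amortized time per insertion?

(a) Worst-case single insertion: O(n) -- when the array is full at capacity c, the resize copies all c elements, and c can be Theta(n).
(b) Resizes happen at sizes 62, 434, 3038, ... Total copy cost for n insertions: 62 + 434 + ... = O(n) (geometric series with ratio 1/7). Amortized cost per insertion: O(n)/n = O(1).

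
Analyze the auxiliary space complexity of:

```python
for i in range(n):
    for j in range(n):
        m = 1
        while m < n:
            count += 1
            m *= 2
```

Space complexity: O(1).
Only a constant amount of auxiliary storage is used; nothing grows with n.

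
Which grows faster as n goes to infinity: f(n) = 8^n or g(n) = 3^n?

f(n) = 8^n grows faster: (8/3)^n -> infinity since 8/3 > 1.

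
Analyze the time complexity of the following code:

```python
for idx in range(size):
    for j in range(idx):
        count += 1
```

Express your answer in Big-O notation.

Time complexity: O(n^2).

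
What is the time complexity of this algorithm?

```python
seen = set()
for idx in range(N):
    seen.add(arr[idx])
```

Time complexity: O(n).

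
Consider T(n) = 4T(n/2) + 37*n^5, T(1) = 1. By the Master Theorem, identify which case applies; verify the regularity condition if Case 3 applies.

a=4, b=2, f(n)=37*n^5.
log_2(4) = 2 < 5.
f(n) = Omega(n^(2+epsilon)) for some epsilon > 0, so Case 3 is the candidate.
Regularity: a*f(n/b) = 4*37*(n/2)^5 = (4/32)*37*n^5 <= c*f(n) with c = 4/32 < 1. Satisfied.
Case 3: T(n) = Theta(n^5).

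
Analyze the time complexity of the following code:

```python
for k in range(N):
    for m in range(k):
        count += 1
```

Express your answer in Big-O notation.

Time complexity: O(n^2).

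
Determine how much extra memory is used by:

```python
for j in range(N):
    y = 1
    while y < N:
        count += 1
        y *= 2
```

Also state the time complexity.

Space complexity: O(1).
Only a constant amount of auxiliary storage is used; nothing grows with n.
Time complexity: O(n log n).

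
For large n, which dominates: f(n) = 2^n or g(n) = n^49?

f(n) = 2^n grows faster: any exponential with base > 1 dominates every polynomial.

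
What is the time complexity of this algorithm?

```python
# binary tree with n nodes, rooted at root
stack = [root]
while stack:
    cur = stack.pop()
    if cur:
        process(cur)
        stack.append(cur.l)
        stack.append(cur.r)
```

Time complexity: O(n).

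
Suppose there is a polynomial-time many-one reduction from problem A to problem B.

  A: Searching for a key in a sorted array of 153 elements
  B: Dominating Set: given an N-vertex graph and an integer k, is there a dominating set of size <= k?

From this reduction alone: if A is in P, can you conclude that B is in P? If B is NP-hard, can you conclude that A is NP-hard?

A poly-time reduction A <=_p B transfers tractability DOWN (B easy => A easy) and hardness UP (A hard => B hard), not the reverse.
From A in P, the reduction alone does NOT give B in P: any problem in P trivially reduces to SAT, yet SAT is not known to be in P.
From B NP-hard, the reduction alone does NOT give A NP-hard: again, easy problems reduce to hard ones.
(Here in fact A is P and B is NP-complete.)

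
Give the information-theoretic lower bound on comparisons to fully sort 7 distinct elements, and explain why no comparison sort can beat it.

A comparison sort is a binary decision tree whose leaves are the 7! = 5040 possible output permutations. A binary tree with L leaves has height >= ceil(log_2(L)). So any comparison sort needs >= ceil(log_2(7!)) = 13 comparisons in the worst case.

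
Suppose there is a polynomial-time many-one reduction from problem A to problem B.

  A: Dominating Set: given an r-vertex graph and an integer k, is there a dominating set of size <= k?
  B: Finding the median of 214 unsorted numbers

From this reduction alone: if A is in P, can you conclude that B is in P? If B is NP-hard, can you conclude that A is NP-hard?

A poly-time reduction A <=_p B transfers tractability DOWN (B easy => A easy) and hardness UP (A hard => B hard), not the reverse.
From A in P, the reduction alone does NOT give B in P: any problem in P trivially reduces to SAT, yet SAT is not known to be in P.
From B NP-hard, the reduction alone does NOT give A NP-hard: again, easy problems reduce to hard ones.
(Here in fact A is NP-complete and B is in P, so no such reduction is known -- its existence would imply P = NP; the analysis concerns only what the assumed reduction would or would not let you conclude.)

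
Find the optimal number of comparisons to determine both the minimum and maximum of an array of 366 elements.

Naive approach: 730 comparisons (365 for max + 365 for min).
Optimal: Compare elements in pairs first (floor(n/2) = 183 comparisons), then find max among winners and min among losers (182 comparisons each).
Total: ceil(3n/2) - 2 = 547 comparisons. An adversary argument shows this is also a lower bound.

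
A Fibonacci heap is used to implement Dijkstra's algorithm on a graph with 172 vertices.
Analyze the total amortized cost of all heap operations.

Dijkstra performs 172 insert, 172 extract-min, and at most E decrease-key operations. With Fibonacci heap: insert O(1) amortized, extract-min O(log n) amortized, decrease-key O(1) amortized. Total with n = 172: O(n * 1 + n * log n + E * 1) = O(n log n + E).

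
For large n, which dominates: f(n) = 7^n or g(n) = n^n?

g(n) = n^n grows faster: n^n / 7^n = (n/7)^n -> infinity once n > 7.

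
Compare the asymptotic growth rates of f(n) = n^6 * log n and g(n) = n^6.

f(n) = n^6 * log n grows faster: extra log n factor -> infinity.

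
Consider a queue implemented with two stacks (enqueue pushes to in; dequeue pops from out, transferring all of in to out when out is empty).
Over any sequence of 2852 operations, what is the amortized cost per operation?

Each element is pushed to in once, popped once, pushed to out once, and popped once: 4 unit operations over its lifetime. Over 2852 operations the total work is O(2852). Amortized O(1) per enqueue/dequeue.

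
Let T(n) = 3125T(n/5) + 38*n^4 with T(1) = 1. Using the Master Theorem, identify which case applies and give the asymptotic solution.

a=3125, b=5, f(n)=38*n^4.
log_5(3125) = 5 > 4.
Since f(n) = O(n^4) is polynomially smaller than n^5, Case 1 applies.
T(n) = Theta(n^5).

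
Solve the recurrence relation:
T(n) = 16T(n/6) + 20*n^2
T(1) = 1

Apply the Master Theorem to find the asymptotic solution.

a=16, b=6, f(n)=20*n^2. log_6(16) = 1.547 < 2. Case 3: T(n) = O(n^2).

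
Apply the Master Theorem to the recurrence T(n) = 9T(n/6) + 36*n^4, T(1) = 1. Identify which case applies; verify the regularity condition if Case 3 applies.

a=9, b=6, f(n)=36*n^4.
log_6(9) = 1.226 < 4.
f(n) = Omega(n^(1.226+epsilon)) for some epsilon > 0, so Case 3 is the candidate.
Regularity: a*f(n/b) = 9*36*(n/6)^4 = (9/1296)*36*n^4 <= c*f(n) with c = 9/1296 < 1. Satisfied.
Case 3: T(n) = Theta(n^4).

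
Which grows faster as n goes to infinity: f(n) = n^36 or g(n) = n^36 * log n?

g(n) = n^36 * log n grows faster: extra log n factor -> infinity.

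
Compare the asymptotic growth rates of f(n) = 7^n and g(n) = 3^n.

f(n) = 7^n grows faster: (7/3)^n -> infinity since 7/3 > 1.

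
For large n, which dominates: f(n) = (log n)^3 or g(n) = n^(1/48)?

g(n) = n^(1/48) grows faster: any positive power of n dominates any polylog.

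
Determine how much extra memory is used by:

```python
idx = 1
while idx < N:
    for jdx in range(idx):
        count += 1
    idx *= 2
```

Space complexity: O(1).
Only a constant amount of auxiliary storage is used; nothing grows with n.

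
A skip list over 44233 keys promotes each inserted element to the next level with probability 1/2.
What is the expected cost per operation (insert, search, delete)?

Expected number of levels is O(log_2(44233)) = O(log n). A search visits O(1) expected nodes per level over O(log n) levels. Insert/delete are a search plus O(1) pointer updates per level. Expected O(log n) per operation.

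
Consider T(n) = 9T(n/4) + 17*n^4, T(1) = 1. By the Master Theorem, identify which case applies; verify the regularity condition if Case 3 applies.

a=9, b=4, f(n)=17*n^4.
log_4(9) = 1.585 < 4.
f(n) = Omega(n^(1.585+epsilon)) for some epsilon > 0, so Case 3 is the candidate.
Regularity: a*f(n/b) = 9*17*(n/4)^4 = (9/256)*17*n^4 <= c*f(n) with c = 9/256 < 1. Satisfied.
Case 3: T(n) = Theta(n^4).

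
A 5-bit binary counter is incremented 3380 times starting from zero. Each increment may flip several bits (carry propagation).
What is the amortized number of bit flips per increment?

Bit i flips on every 2^i-th increment, so over 3380 increments bit i flips floor(3380/2^i) times. Summing over i: total flips < 2 * 3380. Amortized: < 2 = O(1) per increment.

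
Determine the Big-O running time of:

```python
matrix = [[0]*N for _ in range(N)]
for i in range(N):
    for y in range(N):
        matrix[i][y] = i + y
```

Time complexity: O(n^2).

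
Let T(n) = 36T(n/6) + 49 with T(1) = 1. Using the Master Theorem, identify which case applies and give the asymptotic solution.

a=36, b=6, f(n)=49.
log_6(36) = 2 > 0.
Since f(n) = O(n^0) is polynomially smaller than n^2, Case 1 applies.
T(n) = Theta(n^2).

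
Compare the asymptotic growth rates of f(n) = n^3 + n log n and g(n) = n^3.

f(n) = n^3 + n log n and g(n) = n^3 are Theta of each other: the lower-order n log n term is o(n^3); both are Theta(n^3).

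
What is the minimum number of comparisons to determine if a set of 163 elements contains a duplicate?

Determining if 163 elements are all distinct requires Omega(n log n) comparisons in the comparison model. This follows from the element distinctness lower bound.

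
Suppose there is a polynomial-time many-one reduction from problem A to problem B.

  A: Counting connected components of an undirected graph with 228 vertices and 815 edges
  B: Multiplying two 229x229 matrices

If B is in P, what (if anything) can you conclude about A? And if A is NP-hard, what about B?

A poly-time reduction A <=_p B means any A-instance can be transformed to a B-instance in poly time.
If B is in P: compose the reduction with B's poly-time algorithm to solve A in poly time, so A is in P.
If A is NP-hard: every NP problem reduces to A, which reduces to B; composing reductions, every NP problem reduces to B, so B is NP-hard.
(Here in fact A is P and B is P.)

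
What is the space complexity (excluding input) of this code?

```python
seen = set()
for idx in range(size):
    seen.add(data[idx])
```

Space complexity: O(n).
Auxiliary storage grows linearly with the input size n in the worst case.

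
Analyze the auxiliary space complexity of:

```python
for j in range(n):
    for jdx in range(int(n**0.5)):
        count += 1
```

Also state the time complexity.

Space complexity: O(1).
Only a constant amount of auxiliary storage is used; nothing grows with n.
Time complexity: O(n * sqrt(n)).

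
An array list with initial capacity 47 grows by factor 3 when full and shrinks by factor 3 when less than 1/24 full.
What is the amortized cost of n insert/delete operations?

Using potential function Phi = |3*size - capacity|. Resizing costs are offset by potential release. Amortized O(1) per operation.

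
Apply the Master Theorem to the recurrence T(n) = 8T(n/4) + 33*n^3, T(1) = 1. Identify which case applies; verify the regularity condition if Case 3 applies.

a=8, b=4, f(n)=33*n^3.
log_4(8) = 1.5 < 3.
f(n) = Omega(n^(1.5+epsilon)) for some epsilon > 0, so Case 3 is the candidate.
Regularity: a*f(n/b) = 8*33*(n/4)^3 = (8/64)*33*n^3 <= c*f(n) with c = 8/64 < 1. Satisfied.
Case 3: T(n) = Theta(n^3).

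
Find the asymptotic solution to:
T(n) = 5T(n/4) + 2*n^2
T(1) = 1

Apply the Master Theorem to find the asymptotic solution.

a=5, b=4, f(n)=2*n^2. log_4(5) = 1.161 < 2. Case 3: T(n) = O(n^2).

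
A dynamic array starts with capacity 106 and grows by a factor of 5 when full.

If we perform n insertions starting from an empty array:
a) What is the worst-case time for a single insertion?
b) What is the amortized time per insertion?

(a) Worst-case single insertion: O(n) -- when the array is full at capacity c, the resize copies all c elements, and c can be Theta(n).
(b) Resizes happen at sizes 106, 530, 2650, ... Total copy cost for n insertions: 106 + 530 + ... = O(n) (geometric series with ratio 1/5). Amortized cost per insertion: O(n)/n = O(1).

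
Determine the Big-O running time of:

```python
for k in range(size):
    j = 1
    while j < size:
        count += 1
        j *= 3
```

Time complexity: O(n log n).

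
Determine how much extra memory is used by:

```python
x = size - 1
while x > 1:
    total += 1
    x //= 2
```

Space complexity: O(1).
Only a constant amount of auxiliary storage is used; nothing grows with n.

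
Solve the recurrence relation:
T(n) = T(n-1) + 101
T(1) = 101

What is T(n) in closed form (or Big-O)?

Unrolling: T(n) = T(n-1) + 101 = T(n-2) + 2*101 = ... = T(1) + (n-1)*101 = 101 + (n-1)*101 = 101n.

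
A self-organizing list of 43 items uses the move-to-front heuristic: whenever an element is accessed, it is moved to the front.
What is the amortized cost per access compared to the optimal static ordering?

With potential Phi = number of inversions between the MTF list and the optimal static list (at most C(43,2)), each access has amortized cost at most 2 * (cost under optimal static ordering). This is the move-to-front 2-competitiveness result.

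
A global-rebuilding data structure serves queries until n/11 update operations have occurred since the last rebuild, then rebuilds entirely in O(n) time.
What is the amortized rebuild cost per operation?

The O(n) rebuild is triggered by n/11 operations, so each contributes O(n)/(n/11) = O(11) = O(1) to the rebuild cost.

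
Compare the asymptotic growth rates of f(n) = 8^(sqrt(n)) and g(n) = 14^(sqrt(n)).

g(n) = 14^(sqrt(n)) grows faster: ratio is (14/8)^(sqrt(n)) -> infinity since 14/8 > 1.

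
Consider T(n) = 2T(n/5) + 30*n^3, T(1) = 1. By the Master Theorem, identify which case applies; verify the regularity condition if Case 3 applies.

a=2, b=5, f(n)=30*n^3.
log_5(2) = 0.4307 < 3.
f(n) = Omega(n^(0.4307+epsilon)) for some epsilon > 0, so Case 3 is the candidate.
Regularity: a*f(n/b) = 2*30*(n/5)^3 = (2/125)*30*n^3 <= c*f(n) with c = 2/125 < 1. Satisfied.
Case 3: T(n) = Theta(n^3).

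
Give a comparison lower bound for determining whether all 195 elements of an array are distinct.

In the algebraic decision-tree model, the YES region for element distinctness on 195 elements has 195! connected components (one per ordering). Ben-Or's theorem then gives a lower bound of Omega(log(n!)) = Omega(n log n).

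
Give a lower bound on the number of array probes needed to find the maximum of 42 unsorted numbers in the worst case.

Adversary: any unprobed cell could hold a value larger than everything seen so far. If fewer than 42 cells are probed, the adversary places the max in an unprobed cell. So all 42 cells must be examined; together with 42-1 comparisons this is tight.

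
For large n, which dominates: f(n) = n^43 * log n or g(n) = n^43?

f(n) = n^43 * log n grows faster: extra log n factor -> infinity.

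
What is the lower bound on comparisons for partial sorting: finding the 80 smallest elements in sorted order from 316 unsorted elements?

Finding 80 smallest of 316 in sorted order: Omega(316) to identify the 80 smallest, plus Omega(80 log 80) to sort them. Total: Omega(n + k log k).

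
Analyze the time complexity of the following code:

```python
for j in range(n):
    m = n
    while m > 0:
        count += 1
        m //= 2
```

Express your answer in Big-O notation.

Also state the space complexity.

Time complexity: O(n log n).
Space complexity: O(1).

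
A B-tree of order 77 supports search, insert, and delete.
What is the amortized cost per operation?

B-tree of order 77 has height O(log_77 n). Each operation traverses the tree height. Splits during insert and merges during delete are O(1) each and occur at most once per level. Total cost per operation: O(log_77 n).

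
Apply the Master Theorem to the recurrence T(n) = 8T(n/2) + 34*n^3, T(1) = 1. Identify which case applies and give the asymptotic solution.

a=8, b=2, f(n)=34*n^3.
log_2(8) = 3, so n^(log_b(a)) = n^3.
f(n) = Theta(n^3), so Case 2 applies.
T(n) = Theta(n^3 log n).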